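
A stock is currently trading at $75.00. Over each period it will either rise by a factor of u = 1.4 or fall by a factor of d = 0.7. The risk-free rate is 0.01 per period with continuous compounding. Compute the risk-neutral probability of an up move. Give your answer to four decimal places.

Risk-neutral probability p = (e^0.01 − 0.7)/(1.4 − 0.7) = 0.3101/0.7000 = 0.4429

p = 0.4429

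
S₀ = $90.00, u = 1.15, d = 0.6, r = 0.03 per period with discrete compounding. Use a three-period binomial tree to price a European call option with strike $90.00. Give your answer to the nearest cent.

Risk-neutral probability p = (1 + 0.03 − 0.6)/(1.15 − 0.6) = 0.4300/0.5500 = 0.7818
Terminal stock prices: S_uuu = 136.9, S_uud = 71.41, S_udd = 37.26, S_ddd = 19.44
Terminal payoffs (S − K): max(46.88, 0) = 46.88, max(-18.59, 0) = 0, max(-52.74, 0) = 0, max(-70.56, 0) = 0
Node uu (S = 119): V_uu = 1/1.03·[0.7818·46.8787 + 0.2182·0.0000] = 35.5832
Node ud (S = 62.1): V_ud = 1/1.03·[0.7818·0.0000 + 0.2182·0.0000] = 0.0000
Node dd (S = 32.4): V_dd = 1/1.03·[0.7818·0.0000 + 0.2182·0.0000] = 0.0000
Node u (S = 103.5): V_u = 1/1.03·[0.7818·35.5832 + 0.2182·0.0000] = 27.0093
Node d (S = 54): V_d = 1/1.03·[0.7818·0.0000 + 0.2182·0.0000] = 0.0000
Node 0 (S = 90): V_0 = 1/1.03·[0.7818·27.0093 + 0.2182·0.0000] = 20.5013

$20.50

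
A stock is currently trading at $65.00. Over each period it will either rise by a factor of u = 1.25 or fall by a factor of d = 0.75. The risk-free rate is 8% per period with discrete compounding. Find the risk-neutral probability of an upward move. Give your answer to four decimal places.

p = 0.6600

Risk-neutral probability p = (1 + 0.08 − 0.75)/(1.25 − 0.75) = 0.3300/0.5000 = 0.6600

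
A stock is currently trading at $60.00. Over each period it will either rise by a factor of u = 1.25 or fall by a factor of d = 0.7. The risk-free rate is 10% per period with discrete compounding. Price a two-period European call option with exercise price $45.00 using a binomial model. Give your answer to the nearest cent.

$23.77

Risk-neutral probability p = (1 + 0.1 − 0.7)/(1.25 − 0.7) = 0.4000/0.5500 = 0.7273
Terminal stock prices: S_uu = 93.75, S_ud = 52.5, S_dd = 29.4
Terminal payoffs (S − K): max(48.75, 0) = 48.75, max(7.5, 0) = 7.5, max(-15.6, 0) = 0
Node u (S = 75): V_u = 1/1.1·[0.7273·48.7500 + 0.2727·7.5000] = 34.0909
Node d (S = 42): V_d = 1/1.1·[0.7273·7.5000 + 0.2727·0.0000] = 4.9587
Node 0 (S = 60): V_0 = 1/1.1·[0.7273·34.0909 + 0.2727·4.9587] = 23.7689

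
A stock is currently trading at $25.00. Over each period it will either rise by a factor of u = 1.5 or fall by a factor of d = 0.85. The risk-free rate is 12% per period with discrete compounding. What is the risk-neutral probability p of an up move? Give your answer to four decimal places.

Risk-neutral probability p = (1 + 0.12 − 0.85)/(1.5 − 0.85) = 0.2700/0.6500 = 0.4154

p = 0.4154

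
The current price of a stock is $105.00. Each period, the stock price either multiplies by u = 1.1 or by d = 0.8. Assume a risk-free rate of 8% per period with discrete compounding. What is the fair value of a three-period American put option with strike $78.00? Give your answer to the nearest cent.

$0.07

Risk-neutral probability p = (1 + 0.08 − 0.8)/(1.1 − 0.8) = 0.2800/0.3000 = 0.9333
Terminal stock prices: S_uuu = 139.8, S_uud = 101.6, S_udd = 73.92, S_ddd = 53.76
Terminal payoffs (K − S): max(-61.76, 0) = 0, max(-23.64, 0) = 0, max(4.08, 0) = 4.08, max(24.24, 0) = 24.24
Node uu (S = 127.1): continuation = 1/1.08·[0.9333·0.0000 + 0.0667·0.0000] = 0.0000; exercise value = 0.0000 ≤ continuation, so V_uu = 0.0000
Node ud (S = 92.4): continuation = 1/1.08·[0.9333·0.0000 + 0.0667·4.0800] = 0.2519; exercise value = 0.0000 ≤ continuation, so V_ud = 0.2519
Node dd (S = 67.2): continuation = 1/1.08·[0.9333·4.0800 + 0.0667·24.2400] = 5.0222; exercise value = 10.8000 > continuation, so V_dd = 10.8000 (exercise)
Node u (S = 115.5): continuation = 1/1.08·[0.9333·0.0000 + 0.0667·0.2519] = 0.0155; exercise value = 0.0000 ≤ continuation, so V_u = 0.0155
Node d (S = 84): continuation = 1/1.08·[0.9333·0.2519 + 0.0667·10.8000] = 0.8843; exercise value = 0.0000 ≤ continuation, so V_d = 0.8843
Node 0 (S = 105): continuation = 1/1.08·[0.9333·0.0155 + 0.0667·0.8843] = 0.0680; exercise value = 0.0000 ≤ continuation, so V_0 = 0.0680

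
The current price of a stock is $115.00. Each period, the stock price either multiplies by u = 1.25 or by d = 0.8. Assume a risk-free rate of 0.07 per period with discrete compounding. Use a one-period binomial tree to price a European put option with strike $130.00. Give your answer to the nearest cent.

$14.21

Risk-neutral probability p = (1 + 0.07 − 0.8)/(1.25 − 0.8) = 0.2700/0.4500 = 0.6000
Terminal stock prices: S_u = 143.8, S_d = 92
Terminal payoffs (K − S): max(-13.75, 0) = 0, max(38, 0) = 38
Node 0 (S = 115): V_0 = 1/1.07·[0.6000·0.0000 + 0.4000·38.0000] = 14.2056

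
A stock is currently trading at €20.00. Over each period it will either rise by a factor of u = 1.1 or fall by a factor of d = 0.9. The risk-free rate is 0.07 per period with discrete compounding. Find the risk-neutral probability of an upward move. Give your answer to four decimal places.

Risk-neutral probability p = (1 + 0.07 − 0.9)/(1.1 − 0.9) = 0.1700/0.2000 = 0.8500

p = 0.8500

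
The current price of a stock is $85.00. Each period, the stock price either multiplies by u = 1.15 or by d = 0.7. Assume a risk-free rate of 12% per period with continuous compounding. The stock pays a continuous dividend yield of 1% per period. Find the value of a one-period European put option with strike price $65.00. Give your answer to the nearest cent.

Per-period risk-free factor R = e^0.12 = 1.1275; dividend-adjusted growth = e^(0.12−0.01) = 1.1163.
Risk-neutral probability p = (1.1163 − 0.7)/(1.15 − 0.7) = 0.4163/0.4500 = 0.9251
Terminal stock prices: S_u = 97.75, S_d = 59.5
Terminal payoffs (K − S): max(-32.75, 0) = 0, max(5.5, 0) = 5.5
Node 0 (S = 85): V_0 = e^(−0.12)·[0.9251·0.0000 + 0.0749·5.5000] = 0.3656

$0.37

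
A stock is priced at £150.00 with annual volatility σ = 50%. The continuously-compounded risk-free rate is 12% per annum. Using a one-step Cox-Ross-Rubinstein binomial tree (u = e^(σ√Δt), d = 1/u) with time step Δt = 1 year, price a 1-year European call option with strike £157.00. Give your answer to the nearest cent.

£40.04

CRR parameters: u = e^(σ√Δt) = e^(0.5·√1) = 1.6487, d = 1/u = 0.6065
Per-period rate: rΔt = 0.12·1 = 0.12, so R = e^0.12 = 1.1275
Risk-neutral probability p = (e^0.12 − 0.6065)/(1.6487 − 0.6065) = 0.5210/1.0422 = 0.4999
Terminal stock prices: S_u = 247.3, S_d = 90.98
Terminal payoffs (S − K): max(90.31, 0) = 90.31, max(-66.02, 0) = 0
Node 0 (S = 150): V_0 = e^(−0.12)·[0.4999·90.3082 + 0.5001·0.0000] = 40.0382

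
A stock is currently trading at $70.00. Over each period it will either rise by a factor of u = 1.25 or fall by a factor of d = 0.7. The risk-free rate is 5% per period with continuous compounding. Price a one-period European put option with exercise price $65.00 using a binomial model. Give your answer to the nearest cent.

$5.50

Risk-neutral probability p = (e^0.05 − 0.7)/(1.25 − 0.7) = 0.3513/0.5500 = 0.6387
Terminal stock prices: S_u = 87.5, S_d = 49
Terminal payoffs (K − S): max(-22.5, 0) = 0, max(16, 0) = 16
Node 0 (S = 70): V_0 = e^(−0.05)·[0.6387·0.0000 + 0.3613·16.0000] = 5.4993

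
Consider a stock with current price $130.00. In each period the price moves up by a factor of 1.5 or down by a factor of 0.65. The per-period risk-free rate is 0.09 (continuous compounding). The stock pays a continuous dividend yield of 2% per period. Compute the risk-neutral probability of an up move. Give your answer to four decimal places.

p = 0.4971

Per-period risk-free factor R = e^0.09 = 1.0942; dividend-adjusted growth = e^(0.09−0.02) = 1.0725.
Risk-neutral probability p = (1.0725 − 0.65)/(1.5 − 0.65) = 0.4225/0.8500 = 0.4971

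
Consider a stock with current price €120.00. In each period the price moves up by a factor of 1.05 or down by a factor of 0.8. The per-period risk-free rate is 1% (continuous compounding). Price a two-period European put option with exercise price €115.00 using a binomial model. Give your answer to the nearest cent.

Risk-neutral probability p = (e^0.01 − 0.8)/(1.05 − 0.8) = 0.2101/0.2500 = 0.8402
Terminal stock prices: S_uu = 132.3, S_ud = 100.8, S_dd = 76.8
Terminal payoffs (K − S): max(-17.3, 0) = 0, max(14.2, 0) = 14.2, max(38.2, 0) = 38.2
Node u (S = 126): V_u = e^(−0.01)·[0.8402·0.0000 + 0.1598·14.2000] = 2.2466
Node d (S = 96): V_d = e^(−0.01)·[0.8402·14.2000 + 0.1598·38.2000] = 17.8557
Node 0 (S = 120): V_0 = e^(−0.01)·[0.8402·2.2466 + 0.1598·17.8557] = 4.6937

€4.69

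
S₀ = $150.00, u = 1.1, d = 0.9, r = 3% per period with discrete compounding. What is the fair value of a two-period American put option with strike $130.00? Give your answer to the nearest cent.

Risk-neutral probability p = (1 + 0.03 − 0.9)/(1.1 − 0.9) = 0.1300/0.2000 = 0.6500
Terminal stock prices: S_uu = 181.5, S_ud = 148.5, S_dd = 121.5
Terminal payoffs (K − S): max(-51.5, 0) = 0, max(-18.5, 0) = 0, max(8.5, 0) = 8.5
Node u (S = 165): continuation = 1/1.03·[0.6500·0.0000 + 0.3500·0.0000] = 0.0000; exercise value = 0.0000 ≤ continuation, so V_u = 0.0000
Node d (S = 135): continuation = 1/1.03·[0.6500·0.0000 + 0.3500·8.5000] = 2.8883; exercise value = 0.0000 ≤ continuation, so V_d = 2.8883
Node 0 (S = 150): continuation = 1/1.03·[0.6500·0.0000 + 0.3500·2.8883] = 0.9815; exercise value = 0.0000 ≤ continuation, so V_0 = 0.9815

$0.98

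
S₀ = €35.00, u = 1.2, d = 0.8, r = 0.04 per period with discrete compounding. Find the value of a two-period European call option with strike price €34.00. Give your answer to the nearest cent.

Risk-neutral probability p = (1 + 0.04 − 0.8)/(1.2 − 0.8) = 0.2400/0.4000 = 0.6000
Terminal stock prices: S_uu = 50.4, S_ud = 33.6, S_dd = 22.4
Terminal payoffs (S − K): max(16.4, 0) = 16.4, max(-0.4, 0) = 0, max(-11.6, 0) = 0
Node u (S = 42): V_u = 1/1.04·[0.6000·16.4000 + 0.4000·0.0000] = 9.4615
Node d (S = 28): V_d = 1/1.04·[0.6000·0.0000 + 0.4000·0.0000] = 0.0000
Node 0 (S = 35): V_0 = 1/1.04·[0.6000·9.4615 + 0.4000·0.0000] = 5.4586

€5.46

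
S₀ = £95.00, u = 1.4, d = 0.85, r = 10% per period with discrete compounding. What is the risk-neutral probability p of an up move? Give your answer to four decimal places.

p = 0.4545

Risk-neutral probability p = (1 + 0.1 − 0.85)/(1.4 − 0.85) = 0.2500/0.5500 = 0.4545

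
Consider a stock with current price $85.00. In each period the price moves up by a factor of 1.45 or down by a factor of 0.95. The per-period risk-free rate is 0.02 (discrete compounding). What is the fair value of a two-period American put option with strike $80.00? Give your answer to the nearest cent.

Risk-neutral probability p = (1 + 0.02 − 0.95)/(1.45 − 0.95) = 0.0700/0.5000 = 0.1400
Terminal stock prices: S_uu = 178.7, S_ud = 117.1, S_dd = 76.71
Terminal payoffs (K − S): max(-98.71, 0) = 0, max(-37.09, 0) = 0, max(3.288, 0) = 3.288
Node u (S = 123.2): continuation = 1/1.02·[0.1400·0.0000 + 0.8600·0.0000] = 0.0000; exercise value = 0.0000 ≤ continuation, so V_u = 0.0000
Node d (S = 80.75): continuation = 1/1.02·[0.1400·0.0000 + 0.8600·3.2875] = 2.7718; exercise value = 0.0000 ≤ continuation, so V_d = 2.7718
Node 0 (S = 85): continuation = 1/1.02·[0.1400·0.0000 + 0.8600·2.7718] = 2.3370; exercise value = 0.0000 ≤ continuation, so V_0 = 2.3370

$2.34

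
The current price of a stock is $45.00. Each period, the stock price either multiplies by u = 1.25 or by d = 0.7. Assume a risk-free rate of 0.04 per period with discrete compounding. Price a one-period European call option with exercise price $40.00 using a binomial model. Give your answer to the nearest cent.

$9.66

Risk-neutral probability p = (1 + 0.04 − 0.7)/(1.25 − 0.7) = 0.3400/0.5500 = 0.6182
Terminal stock prices: S_u = 56.25, S_d = 31.5
Terminal payoffs (S − K): max(16.25, 0) = 16.25, max(-8.5, 0) = 0
Node 0 (S = 45): V_0 = 1/1.04·[0.6182·16.2500 + 0.3818·0.0000] = 9.6591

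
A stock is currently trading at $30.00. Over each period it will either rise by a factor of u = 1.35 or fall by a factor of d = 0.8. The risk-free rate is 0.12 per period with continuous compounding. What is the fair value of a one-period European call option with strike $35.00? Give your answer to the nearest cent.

Risk-neutral probability p = (e^0.12 − 0.8)/(1.35 − 0.8) = 0.3275/0.5500 = 0.5954
Terminal stock prices: S_u = 40.5, S_d = 24
Terminal payoffs (S − K): max(5.5, 0) = 5.5, max(-11, 0) = 0
Node 0 (S = 30): V_0 = e^(−0.12)·[0.5954·5.5000 + 0.4046·0.0000] = 2.9046

$2.90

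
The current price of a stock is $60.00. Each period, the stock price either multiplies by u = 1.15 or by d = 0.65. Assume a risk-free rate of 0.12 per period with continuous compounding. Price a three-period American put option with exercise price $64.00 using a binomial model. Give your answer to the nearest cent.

Risk-neutral probability p = (e^0.12 − 0.65)/(1.15 − 0.65) = 0.4775/0.5000 = 0.9550
Terminal stock prices: S_uuu = 91.25, S_uud = 51.58, S_udd = 29.15, S_ddd = 16.48
Terminal payoffs (K − S): max(-27.25, 0) = 0, max(12.42, 0) = 12.42, max(34.85, 0) = 34.85, max(47.52, 0) = 47.52
Node uu (S = 79.35): continuation = e^(−0.12)·[0.9550·0.0000 + 0.0450·12.4225] = 0.4959; exercise value = 0.0000 ≤ continuation, so V_uu = 0.4959
Node ud (S = 44.85): continuation = e^(−0.12)·[0.9550·12.4225 + 0.0450·34.8475] = 11.9129; exercise value = 19.1500 > continuation, so V_ud = 19.1500 (exercise)
Node dd (S = 25.35): continuation = e^(−0.12)·[0.9550·34.8475 + 0.0450·47.5225] = 31.4129; exercise value = 38.6500 > continuation, so V_dd = 38.6500 (exercise)
Node u (S = 69): continuation = e^(−0.12)·[0.9550·0.4959 + 0.0450·19.1500] = 1.1844; exercise value = 0.0000 ≤ continuation, so V_u = 1.1844
Node d (S = 39): continuation = e^(−0.12)·[0.9550·19.1500 + 0.0450·38.6500] = 17.7629; exercise value = 25.0000 > continuation, so V_d = 25.0000 (exercise)
Node 0 (S = 60): continuation = e^(−0.12)·[0.9550·1.1844 + 0.0450·25.0000] = 2.0011; exercise value = 4.0000 > continuation, so V_0 = 4.0000 (exercise)

$4.00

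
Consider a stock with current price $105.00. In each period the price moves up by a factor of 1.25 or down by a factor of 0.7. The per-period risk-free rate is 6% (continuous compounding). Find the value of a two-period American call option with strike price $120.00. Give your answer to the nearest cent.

Risk-neutral probability p = (e^0.06 − 0.7)/(1.25 − 0.7) = 0.3618/0.5500 = 0.6579
Terminal stock prices: S_uu = 164.1, S_ud = 91.88, S_dd = 51.45
Terminal payoffs (S − K): max(44.06, 0) = 44.06, max(-28.12, 0) = 0, max(-68.55, 0) = 0
Node u (S = 131.2): continuation = e^(−0.06)·[0.6579·44.0625 + 0.3421·0.0000] = 27.2999; exercise value = 11.2500 ≤ continuation, so V_u = 27.2999
Node d (S = 73.5): continuation = e^(−0.06)·[0.6579·0.0000 + 0.3421·0.0000] = 0.0000; exercise value = 0.0000 ≤ continuation, so V_d = 0.0000
Node 0 (S = 105): continuation = e^(−0.06)·[0.6579·27.2999 + 0.3421·0.0000] = 16.9143; exercise value = 0.0000 ≤ continuation, so V_0 = 16.9143

$16.91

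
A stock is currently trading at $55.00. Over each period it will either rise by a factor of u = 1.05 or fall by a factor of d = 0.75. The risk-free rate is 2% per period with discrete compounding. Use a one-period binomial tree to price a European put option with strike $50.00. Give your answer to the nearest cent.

$0.86

Risk-neutral probability p = (1 + 0.02 − 0.75)/(1.05 − 0.75) = 0.2700/0.3000 = 0.9000
Terminal stock prices: S_u = 57.75, S_d = 41.25
Terminal payoffs (K − S): max(-7.75, 0) = 0, max(8.75, 0) = 8.75
Node 0 (S = 55): V_0 = 1/1.02·[0.9000·0.0000 + 0.1000·8.7500] = 0.8578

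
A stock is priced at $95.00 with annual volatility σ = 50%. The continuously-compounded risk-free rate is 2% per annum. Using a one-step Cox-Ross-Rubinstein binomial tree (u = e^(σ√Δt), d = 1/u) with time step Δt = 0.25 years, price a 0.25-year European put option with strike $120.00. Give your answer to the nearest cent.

CRR parameters: u = e^(σ√Δt) = e^(0.5·√0.25) = 1.2840, d = 1/u = 0.7788
Per-period rate: rΔt = 0.02·0.25 = 0.005, so R = e^0.005 = 1.0050
Risk-neutral probability p = (e^0.005 − 0.7788)/(1.2840 − 0.7788) = 0.2262/0.5052 = 0.4477
Terminal stock prices: S_u = 122, S_d = 73.99
Terminal payoffs (K − S): max(-1.982, 0) = 0, max(46.01, 0) = 46.01
Node 0 (S = 95): V_0 = e^(−0.005)·[0.4477·0.0000 + 0.5523·46.0139] = 25.2847

$25.28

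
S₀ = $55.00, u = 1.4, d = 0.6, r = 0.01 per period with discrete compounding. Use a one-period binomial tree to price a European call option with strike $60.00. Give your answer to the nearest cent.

Risk-neutral probability p = (1 + 0.01 − 0.6)/(1.4 − 0.6) = 0.4100/0.8000 = 0.5125
Terminal stock prices: S_u = 77, S_d = 33
Terminal payoffs (S − K): max(17, 0) = 17, max(-27, 0) = 0
Node 0 (S = 55): V_0 = 1/1.01·[0.5125·17.0000 + 0.4875·0.0000] = 8.6262

$8.63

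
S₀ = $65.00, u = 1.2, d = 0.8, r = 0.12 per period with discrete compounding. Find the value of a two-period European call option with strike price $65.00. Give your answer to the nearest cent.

$14.59

Risk-neutral probability p = (1 + 0.12 − 0.8)/(1.2 − 0.8) = 0.3200/0.4000 = 0.8000
Terminal stock prices: S_uu = 93.6, S_ud = 62.4, S_dd = 41.6
Terminal payoffs (S − K): max(28.6, 0) = 28.6, max(-2.6, 0) = 0, max(-23.4, 0) = 0
Node u (S = 78): V_u = 1/1.12·[0.8000·28.6000 + 0.2000·0.0000] = 20.4286
Node d (S = 52): V_d = 1/1.12·[0.8000·0.0000 + 0.2000·0.0000] = 0.0000
Node 0 (S = 65): V_0 = 1/1.12·[0.8000·20.4286 + 0.2000·0.0000] = 14.5918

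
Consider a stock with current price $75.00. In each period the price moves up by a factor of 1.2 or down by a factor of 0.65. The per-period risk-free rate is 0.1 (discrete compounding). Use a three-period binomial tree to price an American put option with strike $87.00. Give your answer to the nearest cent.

Risk-neutral probability p = (1 + 0.1 − 0.65)/(1.2 − 0.65) = 0.4500/0.5500 = 0.8182
Terminal stock prices: S_uuu = 129.6, S_uud = 70.2, S_udd = 38.03, S_ddd = 20.6
Terminal payoffs (K − S): max(-42.6, 0) = 0, max(16.8, 0) = 16.8, max(48.97, 0) = 48.97, max(66.4, 0) = 66.4
Node uu (S = 108): continuation = 1/1.1·[0.8182·0.0000 + 0.1818·16.8000] = 2.7769; exercise value = 0.0000 ≤ continuation, so V_uu = 2.7769
Node ud (S = 58.5): continuation = 1/1.1·[0.8182·16.8000 + 0.1818·48.9750] = 20.5909; exercise value = 28.5000 > continuation, so V_ud = 28.5000 (exercise)
Node dd (S = 31.69): continuation = 1/1.1·[0.8182·48.9750 + 0.1818·66.4031] = 47.4034; exercise value = 55.3125 > continuation, so V_dd = 55.3125 (exercise)
Node u (S = 90): continuation = 1/1.1·[0.8182·2.7769 + 0.1818·28.5000] = 6.7762; exercise value = 0.0000 ≤ continuation, so V_u = 6.7762
Node d (S = 48.75): continuation = 1/1.1·[0.8182·28.5000 + 0.1818·55.3125] = 30.3409; exercise value = 38.2500 > continuation, so V_d = 38.2500 (exercise)
Node 0 (S = 75): continuation = 1/1.1·[0.8182·6.7762 + 0.1818·38.2500] = 11.3624; exercise value = 12.0000 > continuation, so V_0 = 12.0000 (exercise)

$12.00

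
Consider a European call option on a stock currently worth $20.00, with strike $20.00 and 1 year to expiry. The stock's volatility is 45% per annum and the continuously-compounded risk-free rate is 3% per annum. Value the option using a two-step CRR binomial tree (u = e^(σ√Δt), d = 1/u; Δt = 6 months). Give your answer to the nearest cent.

$3.41

CRR parameters: u = e^(σ√Δt) = e^(0.45·√0.5) = 1.3746, d = 1/u = 0.7275
Per-period rate: rΔt = 0.03·0.5 = 0.015, so R = e^0.015 = 1.0151
Risk-neutral probability p = (e^0.015 − 0.7275)/(1.3746 − 0.7275) = 0.2877/0.6472 = 0.4445
Terminal stock prices: S_uu = 37.79, S_ud = 20, S_dd = 10.58
Terminal payoffs (S − K): max(17.79, 0) = 17.79, max(0, 0) = 0, max(-9.416, 0) = 0
Node u (S = 27.49): V_u = e^(−0.015)·[0.4445·17.7932 + 0.5555·0.0000] = 7.7907
Node d (S = 14.55): V_d = e^(−0.015)·[0.4445·0.0000 + 0.5555·0.0000] = 0.0000
Node 0 (S = 20): V_0 = e^(−0.015)·[0.4445·7.7907 + 0.5555·0.0000] = 3.4112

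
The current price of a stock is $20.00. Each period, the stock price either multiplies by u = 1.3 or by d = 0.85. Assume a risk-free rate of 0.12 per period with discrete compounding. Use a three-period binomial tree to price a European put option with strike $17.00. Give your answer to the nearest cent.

$0.21

Risk-neutral probability p = (1 + 0.12 − 0.85)/(1.3 − 0.85) = 0.2700/0.4500 = 0.6000
Terminal stock prices: S_uuu = 43.94, S_uud = 28.73, S_udd = 18.78, S_ddd = 12.28
Terminal payoffs (K − S): max(-26.94, 0) = 0, max(-11.73, 0) = 0, max(-1.785, 0) = 0, max(4.718, 0) = 4.718
Node uu (S = 33.8): V_uu = 1/1.12·[0.6000·0.0000 + 0.4000·0.0000] = 0.0000
Node ud (S = 22.1): V_ud = 1/1.12·[0.6000·0.0000 + 0.4000·0.0000] = 0.0000
Node dd (S = 14.45): V_dd = 1/1.12·[0.6000·0.0000 + 0.4000·4.7175] = 1.6848
Node u (S = 26): V_u = 1/1.12·[0.6000·0.0000 + 0.4000·0.0000] = 0.0000
Node d (S = 17): V_d = 1/1.12·[0.6000·0.0000 + 0.4000·1.6848] = 0.6017
Node 0 (S = 20): V_0 = 1/1.12·[0.6000·0.0000 + 0.4000·0.6017] = 0.2149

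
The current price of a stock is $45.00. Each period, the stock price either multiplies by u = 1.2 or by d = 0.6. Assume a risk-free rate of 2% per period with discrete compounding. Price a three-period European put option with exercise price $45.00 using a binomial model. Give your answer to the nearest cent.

Risk-neutral probability p = (1 + 0.02 − 0.6)/(1.2 − 0.6) = 0.4200/0.6000 = 0.7000
Terminal stock prices: S_uuu = 77.76, S_uud = 38.88, S_udd = 19.44, S_ddd = 9.72
Terminal payoffs (K − S): max(-32.76, 0) = 0, max(6.12, 0) = 6.12, max(25.56, 0) = 25.56, max(35.28, 0) = 35.28
Node uu (S = 64.8): V_uu = 1/1.02·[0.7000·0.0000 + 0.3000·6.1200] = 1.8000
Node ud (S = 32.4): V_ud = 1/1.02·[0.7000·6.1200 + 0.3000·25.5600] = 11.7176
Node dd (S = 16.2): V_dd = 1/1.02·[0.7000·25.5600 + 0.3000·35.2800] = 27.9176
Node u (S = 54): V_u = 1/1.02·[0.7000·1.8000 + 0.3000·11.7176] = 4.6817
Node d (S = 27): V_d = 1/1.02·[0.7000·11.7176 + 0.3000·27.9176] = 16.2526
Node 0 (S = 45): V_0 = 1/1.02·[0.7000·4.6817 + 0.3000·16.2526] = 7.9931

$7.99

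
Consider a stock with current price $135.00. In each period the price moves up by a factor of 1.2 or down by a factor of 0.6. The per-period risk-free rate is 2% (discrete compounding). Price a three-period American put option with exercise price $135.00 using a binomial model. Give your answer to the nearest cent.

Risk-neutral probability p = (1 + 0.02 − 0.6)/(1.2 − 0.6) = 0.4200/0.6000 = 0.7000
Terminal stock prices: S_uuu = 233.3, S_uud = 116.6, S_udd = 58.32, S_ddd = 29.16
Terminal payoffs (K − S): max(-98.28, 0) = 0, max(18.36, 0) = 18.36, max(76.68, 0) = 76.68, max(105.8, 0) = 105.8
Node uu (S = 194.4): continuation = 1/1.02·[0.7000·0.0000 + 0.3000·18.3600] = 5.4000; exercise value = 0.0000 ≤ continuation, so V_uu = 5.4000
Node ud (S = 97.2): continuation = 1/1.02·[0.7000·18.3600 + 0.3000·76.6800] = 35.1529; exercise value = 37.8000 > continuation, so V_ud = 37.8000 (exercise)
Node dd (S = 48.6): continuation = 1/1.02·[0.7000·76.6800 + 0.3000·105.8400] = 83.7529; exercise value = 86.4000 > continuation, so V_dd = 86.4000 (exercise)
Node u (S = 162): continuation = 1/1.02·[0.7000·5.4000 + 0.3000·37.8000] = 14.8235; exercise value = 0.0000 ≤ continuation, so V_u = 14.8235
Node d (S = 81): continuation = 1/1.02·[0.7000·37.8000 + 0.3000·86.4000] = 51.3529; exercise value = 54.0000 > continuation, so V_d = 54.0000 (exercise)
Node 0 (S = 135): continuation = 1/1.02·[0.7000·14.8235 + 0.3000·54.0000] = 26.0554; exercise value = 0.0000 ≤ continuation, so V_0 = 26.0554

$26.06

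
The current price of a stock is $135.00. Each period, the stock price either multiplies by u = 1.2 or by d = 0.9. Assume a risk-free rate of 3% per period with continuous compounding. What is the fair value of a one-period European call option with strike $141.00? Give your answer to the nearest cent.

Risk-neutral probability p = (e^0.03 − 0.9)/(1.2 − 0.9) = 0.1305/0.3000 = 0.4348
Terminal stock prices: S_u = 162, S_d = 121.5
Terminal payoffs (S − K): max(21, 0) = 21, max(-19.5, 0) = 0
Node 0 (S = 135): V_0 = e^(−0.03)·[0.4348·21.0000 + 0.5652·0.0000] = 8.8619

$8.86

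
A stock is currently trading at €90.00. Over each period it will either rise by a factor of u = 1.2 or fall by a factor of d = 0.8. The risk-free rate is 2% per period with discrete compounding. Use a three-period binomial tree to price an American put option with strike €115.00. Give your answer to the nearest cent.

€27.23

Risk-neutral probability p = (1 + 0.02 − 0.8)/(1.2 − 0.8) = 0.2200/0.4000 = 0.5500
Terminal stock prices: S_uuu = 155.5, S_uud = 103.7, S_udd = 69.12, S_ddd = 46.08
Terminal payoffs (K − S): max(-40.52, 0) = 0, max(11.32, 0) = 11.32, max(45.88, 0) = 45.88, max(68.92, 0) = 68.92
Node uu (S = 129.6): continuation = 1/1.02·[0.5500·0.0000 + 0.4500·11.3200] = 4.9941; exercise value = 0.0000 ≤ continuation, so V_uu = 4.9941
Node ud (S = 86.4): continuation = 1/1.02·[0.5500·11.3200 + 0.4500·45.8800] = 26.3451; exercise value = 28.6000 > continuation, so V_ud = 28.6000 (exercise)
Node dd (S = 57.6): continuation = 1/1.02·[0.5500·45.8800 + 0.4500·68.9200] = 55.1451; exercise value = 57.4000 > continuation, so V_dd = 57.4000 (exercise)
Node u (S = 108): continuation = 1/1.02·[0.5500·4.9941 + 0.4500·28.6000] = 15.3106; exercise value = 7.0000 ≤ continuation, so V_u = 15.3106
Node d (S = 72): continuation = 1/1.02·[0.5500·28.6000 + 0.4500·57.4000] = 40.7451; exercise value = 43.0000 > continuation, so V_d = 43.0000 (exercise)
Node 0 (S = 90): continuation = 1/1.02·[0.5500·15.3106 + 0.4500·43.0000] = 27.2263; exercise value = 25.0000 ≤ continuation, so V_0 = 27.2263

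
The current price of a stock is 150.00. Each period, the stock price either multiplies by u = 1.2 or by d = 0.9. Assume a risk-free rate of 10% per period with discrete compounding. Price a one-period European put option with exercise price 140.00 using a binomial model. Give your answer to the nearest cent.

1.52

Risk-neutral probability p = (1 + 0.1 − 0.9)/(1.2 − 0.9) = 0.2000/0.3000 = 0.6667
Terminal stock prices: S_u = 180, S_d = 135
Terminal payoffs (K − S): max(-40, 0) = 0, max(5, 0) = 5
Node 0 (S = 150): V_0 = 1/1.1·[0.6667·0.0000 + 0.3333·5.0000] = 1.5152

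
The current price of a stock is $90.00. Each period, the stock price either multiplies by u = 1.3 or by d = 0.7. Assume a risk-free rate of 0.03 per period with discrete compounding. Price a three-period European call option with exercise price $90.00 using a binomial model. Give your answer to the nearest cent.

$22.56

Risk-neutral probability p = (1 + 0.03 − 0.7)/(1.3 − 0.7) = 0.3300/0.6000 = 0.5500
Terminal stock prices: S_uuu = 197.7, S_uud = 106.5, S_udd = 57.33, S_ddd = 30.87
Terminal payoffs (S − K): max(107.7, 0) = 107.7, max(16.47, 0) = 16.47, max(-32.67, 0) = 0, max(-59.13, 0) = 0
Node uu (S = 152.1): V_uu = 1/1.03·[0.5500·107.7300 + 0.4500·16.4700] = 64.7214
Node ud (S = 81.9): V_ud = 1/1.03·[0.5500·16.4700 + 0.4500·0.0000] = 8.7947
Node dd (S = 44.1): V_dd = 1/1.03·[0.5500·0.0000 + 0.4500·0.0000] = 0.0000
Node u (S = 117): V_u = 1/1.03·[0.5500·64.7214 + 0.4500·8.7947] = 38.4023
Node d (S = 63): V_d = 1/1.03·[0.5500·8.7947 + 0.4500·0.0000] = 4.6962
Node 0 (S = 90): V_0 = 1/1.03·[0.5500·38.4023 + 0.4500·4.6962] = 22.5578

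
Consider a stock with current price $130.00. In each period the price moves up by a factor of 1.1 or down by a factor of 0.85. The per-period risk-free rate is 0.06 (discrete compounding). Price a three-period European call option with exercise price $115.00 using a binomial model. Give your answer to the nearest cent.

$34.20

Risk-neutral probability p = (1 + 0.06 − 0.85)/(1.1 − 0.85) = 0.2100/0.2500 = 0.8400
Terminal stock prices: S_uuu = 173, S_uud = 133.7, S_udd = 103.3, S_ddd = 79.84
Terminal payoffs (S − K): max(58.03, 0) = 58.03, max(18.71, 0) = 18.71, max(-11.68, 0) = 0, max(-35.16, 0) = 0
Node uu (S = 157.3): V_uu = 1/1.06·[0.8400·58.0300 + 0.1600·18.7050] = 48.8094
Node ud (S = 121.5): V_ud = 1/1.06·[0.8400·18.7050 + 0.1600·0.0000] = 14.8228
Node dd (S = 93.92): V_dd = 1/1.06·[0.8400·0.0000 + 0.1600·0.0000] = 0.0000
Node u (S = 143): V_u = 1/1.06·[0.8400·48.8094 + 0.1600·14.8228] = 40.9166
Node d (S = 110.5): V_d = 1/1.06·[0.8400·14.8228 + 0.1600·0.0000] = 11.7464
Node 0 (S = 130): V_0 = 1/1.06·[0.8400·40.9166 + 0.1600·11.7464] = 34.1975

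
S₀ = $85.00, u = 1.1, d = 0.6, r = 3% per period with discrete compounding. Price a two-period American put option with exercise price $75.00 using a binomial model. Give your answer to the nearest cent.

Risk-neutral probability p = (1 + 0.03 − 0.6)/(1.1 − 0.6) = 0.4300/0.5000 = 0.8600
Terminal stock prices: S_uu = 102.9, S_ud = 56.1, S_dd = 30.6
Terminal payoffs (K − S): max(-27.85, 0) = 0, max(18.9, 0) = 18.9, max(44.4, 0) = 44.4
Node u (S = 93.5): continuation = 1/1.03·[0.8600·0.0000 + 0.1400·18.9000] = 2.5689; exercise value = 0.0000 ≤ continuation, so V_u = 2.5689
Node d (S = 51): continuation = 1/1.03·[0.8600·18.9000 + 0.1400·44.4000] = 21.8155; exercise value = 24.0000 > continuation, so V_d = 24.0000 (exercise)
Node 0 (S = 85): continuation = 1/1.03·[0.8600·2.5689 + 0.1400·24.0000] = 5.4071; exercise value = 0.0000 ≤ continuation, so V_0 = 5.4071

$5.41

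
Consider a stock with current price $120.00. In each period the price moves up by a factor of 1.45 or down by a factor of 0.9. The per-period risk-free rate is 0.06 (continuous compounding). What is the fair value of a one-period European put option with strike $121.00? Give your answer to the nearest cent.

$8.64

Risk-neutral probability p = (e^0.06 − 0.9)/(1.45 − 0.9) = 0.1618/0.5500 = 0.2942
Terminal stock prices: S_u = 174, S_d = 108
Terminal payoffs (K − S): max(-53, 0) = 0, max(13, 0) = 13
Node 0 (S = 120): V_0 = e^(−0.06)·[0.2942·0.0000 + 0.7058·13.0000] = 8.6405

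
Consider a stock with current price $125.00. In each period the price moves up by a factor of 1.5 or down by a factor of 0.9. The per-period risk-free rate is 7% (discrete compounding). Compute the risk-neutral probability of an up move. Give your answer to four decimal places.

p = 0.2833

Risk-neutral probability p = (1 + 0.07 − 0.9)/(1.5 − 0.9) = 0.1700/0.6000 = 0.2833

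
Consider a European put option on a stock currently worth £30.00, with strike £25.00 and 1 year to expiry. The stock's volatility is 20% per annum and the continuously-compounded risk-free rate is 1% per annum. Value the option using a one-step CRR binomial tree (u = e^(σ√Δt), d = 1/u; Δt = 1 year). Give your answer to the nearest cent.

£0.23

CRR parameters: u = e^(σ√Δt) = e^(0.2·√1) = 1.2214, d = 1/u = 0.8187
Per-period rate: rΔt = 0.01·1 = 0.01, so R = e^0.01 = 1.0101
Risk-neutral probability p = (e^0.01 − 0.8187)/(1.2214 − 0.8187) = 0.1913/0.4027 = 0.4751
Terminal stock prices: S_u = 36.64, S_d = 24.56
Terminal payoffs (K − S): max(-11.64, 0) = 0, max(0.4381, 0) = 0.4381
Node 0 (S = 30): V_0 = e^(−0.01)·[0.4751·0.0000 + 0.5249·0.4381] = 0.2276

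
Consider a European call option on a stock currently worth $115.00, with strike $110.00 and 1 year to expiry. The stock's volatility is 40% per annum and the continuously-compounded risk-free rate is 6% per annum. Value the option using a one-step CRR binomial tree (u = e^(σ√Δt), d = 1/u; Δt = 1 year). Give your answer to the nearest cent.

$27.63

CRR parameters: u = e^(σ√Δt) = e^(0.4·√1) = 1.4918, d = 1/u = 0.6703
Per-period rate: rΔt = 0.06·1 = 0.06, so R = e^0.06 = 1.0618
Risk-neutral probability p = (e^0.06 − 0.6703)/(1.4918 − 0.6703) = 0.3915/0.8215 = 0.4766
Terminal stock prices: S_u = 171.6, S_d = 77.09
Terminal payoffs (S − K): max(61.56, 0) = 61.56, max(-32.91, 0) = 0
Node 0 (S = 115): V_0 = e^(−0.06)·[0.4766·61.5598 + 0.5234·0.0000] = 27.6299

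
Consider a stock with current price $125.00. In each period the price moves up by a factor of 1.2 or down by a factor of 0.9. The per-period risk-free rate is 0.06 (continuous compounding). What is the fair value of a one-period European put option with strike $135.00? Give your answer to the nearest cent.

Risk-neutral probability p = (e^0.06 − 0.9)/(1.2 − 0.9) = 0.1618/0.3000 = 0.5395
Terminal stock prices: S_u = 150, S_d = 112.5
Terminal payoffs (K − S): max(-15, 0) = 0, max(22.5, 0) = 22.5
Node 0 (S = 125): V_0 = e^(−0.06)·[0.5395·0.0000 + 0.4605·22.5000] = 9.7588

$9.76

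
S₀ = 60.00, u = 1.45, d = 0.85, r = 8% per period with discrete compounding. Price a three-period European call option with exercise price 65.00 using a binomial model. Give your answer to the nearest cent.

Risk-neutral probability p = (1 + 0.08 − 0.85)/(1.45 − 0.85) = 0.2300/0.6000 = 0.3833
Terminal stock prices: S_uuu = 182.9, S_uud = 107.2, S_udd = 62.86, S_ddd = 36.85
Terminal payoffs (S − K): max(117.9, 0) = 117.9, max(42.23, 0) = 42.23, max(-2.143, 0) = 0, max(-28.15, 0) = 0
Node uu (S = 126.2): V_uu = 1/1.08·[0.3833·117.9175 + 0.6167·42.2275] = 65.9648
Node ud (S = 73.95): V_ud = 1/1.08·[0.3833·42.2275 + 0.6167·0.0000] = 14.9882
Node dd (S = 43.35): V_dd = 1/1.08·[0.3833·0.0000 + 0.6167·0.0000] = 0.0000
Node u (S = 87): V_u = 1/1.08·[0.3833·65.9648 + 0.6167·14.9882] = 31.9715
Node d (S = 51): V_d = 1/1.08·[0.3833·14.9882 + 0.6167·0.0000] = 5.3199
Node 0 (S = 60): V_0 = 1/1.08·[0.3833·31.9715 + 0.6167·5.3199] = 14.3855

14.39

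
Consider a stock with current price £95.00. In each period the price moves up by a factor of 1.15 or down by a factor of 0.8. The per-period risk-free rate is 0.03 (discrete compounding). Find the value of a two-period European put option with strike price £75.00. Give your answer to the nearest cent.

Risk-neutral probability p = (1 + 0.03 − 0.8)/(1.15 − 0.8) = 0.2300/0.3500 = 0.6571
Terminal stock prices: S_uu = 125.6, S_ud = 87.4, S_dd = 60.8
Terminal payoffs (K − S): max(-50.64, 0) = 0, max(-12.4, 0) = 0, max(14.2, 0) = 14.2
Node u (S = 109.2): V_u = 1/1.03·[0.6571·0.0000 + 0.3429·0.0000] = 0.0000
Node d (S = 76): V_d = 1/1.03·[0.6571·0.0000 + 0.3429·14.2000] = 4.7268
Node 0 (S = 95): V_0 = 1/1.03·[0.6571·0.0000 + 0.3429·4.7268] = 1.5734

£1.57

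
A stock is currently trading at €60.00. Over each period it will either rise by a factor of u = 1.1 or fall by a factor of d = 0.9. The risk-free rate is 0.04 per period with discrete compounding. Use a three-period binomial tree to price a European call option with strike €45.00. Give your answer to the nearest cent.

€20.03

Risk-neutral probability p = (1 + 0.04 − 0.9)/(1.1 − 0.9) = 0.1400/0.2000 = 0.7000
Terminal stock prices: S_uuu = 79.86, S_uud = 65.34, S_udd = 53.46, S_ddd = 43.74
Terminal payoffs (S − K): max(34.86, 0) = 34.86, max(20.34, 0) = 20.34, max(8.46, 0) = 8.46, max(-1.26, 0) = 0
Node uu (S = 72.6): V_uu = 1/1.04·[0.7000·34.8600 + 0.3000·20.3400] = 29.3308
Node ud (S = 59.4): V_ud = 1/1.04·[0.7000·20.3400 + 0.3000·8.4600] = 16.1308
Node dd (S = 48.6): V_dd = 1/1.04·[0.7000·8.4600 + 0.3000·0.0000] = 5.6942
Node u (S = 66): V_u = 1/1.04·[0.7000·29.3308 + 0.3000·16.1308] = 24.3950
Node d (S = 54): V_d = 1/1.04·[0.7000·16.1308 + 0.3000·5.6942] = 12.4998
Node 0 (S = 60): V_0 = 1/1.04·[0.7000·24.3950 + 0.3000·12.4998] = 20.0254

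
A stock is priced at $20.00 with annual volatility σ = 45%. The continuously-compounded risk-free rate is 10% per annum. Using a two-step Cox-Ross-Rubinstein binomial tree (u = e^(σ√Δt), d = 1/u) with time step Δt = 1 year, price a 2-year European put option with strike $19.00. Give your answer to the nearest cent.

$2.20

CRR parameters: u = e^(σ√Δt) = e^(0.45·√1) = 1.5683, d = 1/u = 0.6376
Per-period rate: rΔt = 0.1·1 = 0.1, so R = e^0.1 = 1.1052
Risk-neutral probability p = (e^0.1 − 0.6376)/(1.5683 − 0.6376) = 0.4675/0.9307 = 0.5024
Terminal stock prices: S_uu = 49.19, S_ud = 20, S_dd = 8.131
Terminal payoffs (K − S): max(-30.19, 0) = 0, max(-1, 0) = 0, max(10.87, 0) = 10.87
Node u (S = 31.37): V_u = e^(−0.1)·[0.5024·0.0000 + 0.4976·0.0000] = 0.0000
Node d (S = 12.75): V_d = e^(−0.1)·[0.5024·0.0000 + 0.4976·10.8686] = 4.8939
Node 0 (S = 20): V_0 = e^(−0.1)·[0.5024·0.0000 + 0.4976·4.8939] = 2.2036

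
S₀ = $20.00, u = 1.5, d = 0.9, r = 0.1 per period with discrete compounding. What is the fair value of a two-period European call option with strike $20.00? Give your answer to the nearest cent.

Risk-neutral probability p = (1 + 0.1 − 0.9)/(1.5 − 0.9) = 0.2000/0.6000 = 0.3333
Terminal stock prices: S_uu = 45, S_ud = 27, S_dd = 16.2
Terminal payoffs (S − K): max(25, 0) = 25, max(7, 0) = 7, max(-3.8, 0) = 0
Node u (S = 30): V_u = 1/1.1·[0.3333·25.0000 + 0.6667·7.0000] = 11.8182
Node d (S = 18): V_d = 1/1.1·[0.3333·7.0000 + 0.6667·0.0000] = 2.1212
Node 0 (S = 20): V_0 = 1/1.1·[0.3333·11.8182 + 0.6667·2.1212] = 4.8669

$4.87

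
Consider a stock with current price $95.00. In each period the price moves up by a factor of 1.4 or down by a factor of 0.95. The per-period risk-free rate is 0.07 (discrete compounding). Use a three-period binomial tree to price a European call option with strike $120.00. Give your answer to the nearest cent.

$9.45

Risk-neutral probability p = (1 + 0.07 − 0.95)/(1.4 − 0.95) = 0.1200/0.4500 = 0.2667
Terminal stock prices: S_uuu = 260.7, S_uud = 176.9, S_udd = 120, S_ddd = 81.45
Terminal payoffs (S − K): max(140.7, 0) = 140.7, max(56.89, 0) = 56.89, max(0.0325, 0) = 0.0325, max(-38.55, 0) = 0
Node uu (S = 186.2): V_uu = 1/1.07·[0.2667·140.6800 + 0.7333·56.8900] = 74.0505
Node ud (S = 126.3): V_ud = 1/1.07·[0.2667·56.8900 + 0.7333·0.0325] = 14.2005
Node dd (S = 85.74): V_dd = 1/1.07·[0.2667·0.0325 + 0.7333·0.0000] = 0.0081
Node u (S = 133): V_u = 1/1.07·[0.2667·74.0505 + 0.7333·14.2005] = 28.1874
Node d (S = 90.25): V_d = 1/1.07·[0.2667·14.2005 + 0.7333·0.0081] = 3.5446
Node 0 (S = 95): V_0 = 1/1.07·[0.2667·28.1874 + 0.7333·3.5446] = 9.4542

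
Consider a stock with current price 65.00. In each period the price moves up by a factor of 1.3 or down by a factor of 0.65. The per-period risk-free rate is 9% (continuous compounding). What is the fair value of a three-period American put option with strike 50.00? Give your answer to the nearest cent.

Risk-neutral probability p = (e^0.09 − 0.65)/(1.3 − 0.65) = 0.4442/0.6500 = 0.6833
Terminal stock prices: S_uuu = 142.8, S_uud = 71.4, S_udd = 35.7, S_ddd = 17.85
Terminal payoffs (K − S): max(-92.81, 0) = 0, max(-21.4, 0) = 0, max(14.3, 0) = 14.3, max(32.15, 0) = 32.15
Node uu (S = 109.9): continuation = e^(−0.09)·[0.6833·0.0000 + 0.3167·0.0000] = 0.0000; exercise value = 0.0000 ≤ continuation, so V_uu = 0.0000
Node ud (S = 54.93): continuation = e^(−0.09)·[0.6833·0.0000 + 0.3167·14.2987] = 4.1381; exercise value = 0.0000 ≤ continuation, so V_ud = 4.1381
Node dd (S = 27.46): continuation = e^(−0.09)·[0.6833·14.2987 + 0.3167·32.1494] = 18.2341; exercise value = 22.5375 > continuation, so V_dd = 22.5375 (exercise)
Node u (S = 84.5): continuation = e^(−0.09)·[0.6833·0.0000 + 0.3167·4.1381] = 1.1976; exercise value = 0.0000 ≤ continuation, so V_u = 1.1976
Node d (S = 42.25): continuation = e^(−0.09)·[0.6833·4.1381 + 0.3167·22.5375] = 9.1067; exercise value = 7.7500 ≤ continuation, so V_d = 9.1067
Node 0 (S = 65): continuation = e^(−0.09)·[0.6833·1.1976 + 0.3167·9.1067] = 3.3834; exercise value = 0.0000 ≤ continuation, so V_0 = 3.3834

3.38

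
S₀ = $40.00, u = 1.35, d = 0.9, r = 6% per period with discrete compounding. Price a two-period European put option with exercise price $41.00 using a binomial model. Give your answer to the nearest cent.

$3.18

Risk-neutral probability p = (1 + 0.06 − 0.9)/(1.35 − 0.9) = 0.1600/0.4500 = 0.3556
Terminal stock prices: S_uu = 72.9, S_ud = 48.6, S_dd = 32.4
Terminal payoffs (K − S): max(-31.9, 0) = 0, max(-7.6, 0) = 0, max(8.6, 0) = 8.6
Node u (S = 54): V_u = 1/1.06·[0.3556·0.0000 + 0.6444·0.0000] = 0.0000
Node d (S = 36): V_d = 1/1.06·[0.3556·0.0000 + 0.6444·8.6000] = 5.2285
Node 0 (S = 40): V_0 = 1/1.06·[0.3556·0.0000 + 0.6444·5.2285] = 3.1788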